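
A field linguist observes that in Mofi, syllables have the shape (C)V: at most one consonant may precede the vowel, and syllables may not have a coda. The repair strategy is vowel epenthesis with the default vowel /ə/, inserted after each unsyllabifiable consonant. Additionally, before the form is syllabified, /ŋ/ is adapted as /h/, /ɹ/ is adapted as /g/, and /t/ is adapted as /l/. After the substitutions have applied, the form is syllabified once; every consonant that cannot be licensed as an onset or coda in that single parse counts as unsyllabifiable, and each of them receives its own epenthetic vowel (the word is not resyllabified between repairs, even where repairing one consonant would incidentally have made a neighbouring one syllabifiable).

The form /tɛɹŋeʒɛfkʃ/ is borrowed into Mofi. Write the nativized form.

Substitution: /t/ → /l/, /ɹ/ → /g/, /ŋ/ → /h/, giving /lɛgheʒɛfkʃ/.
Syllabifying with onset maximization leaves /g/, /f/, /k/, /ʃ/ stranded (no codas are permitted; onsets are limited to one consonant).
Each unlicensed consonant becomes the onset of a new syllable: /g/ → /gə/, /f/ → /fə/, /k/ → /kə/, /ʃ/ → /ʃə/.

lɛgəheʒɛfəkəʃə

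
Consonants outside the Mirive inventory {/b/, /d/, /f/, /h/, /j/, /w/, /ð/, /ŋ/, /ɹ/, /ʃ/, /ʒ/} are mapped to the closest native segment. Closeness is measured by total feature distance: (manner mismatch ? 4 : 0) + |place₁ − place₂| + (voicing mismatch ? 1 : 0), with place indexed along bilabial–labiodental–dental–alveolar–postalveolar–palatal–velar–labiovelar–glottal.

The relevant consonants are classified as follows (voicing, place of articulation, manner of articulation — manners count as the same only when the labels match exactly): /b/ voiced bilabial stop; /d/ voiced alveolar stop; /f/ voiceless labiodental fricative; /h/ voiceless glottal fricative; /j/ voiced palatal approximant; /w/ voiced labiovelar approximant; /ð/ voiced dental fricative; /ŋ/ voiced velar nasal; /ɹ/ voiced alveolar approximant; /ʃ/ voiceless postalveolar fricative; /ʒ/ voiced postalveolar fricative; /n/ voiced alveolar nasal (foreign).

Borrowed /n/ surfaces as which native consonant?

/ŋ/ is closest: same manner (nasal), place distance 3 (alveolar→velar), same voicing; total 3. Next closest is /d/ at distance 4.

ŋ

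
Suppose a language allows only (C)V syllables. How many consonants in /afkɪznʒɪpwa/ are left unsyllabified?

4

Under (C)V, the unsyllabifiable consonants are /f/, /z/, /n/, /p/ (no codas are permitted; onsets are limited to one consonant).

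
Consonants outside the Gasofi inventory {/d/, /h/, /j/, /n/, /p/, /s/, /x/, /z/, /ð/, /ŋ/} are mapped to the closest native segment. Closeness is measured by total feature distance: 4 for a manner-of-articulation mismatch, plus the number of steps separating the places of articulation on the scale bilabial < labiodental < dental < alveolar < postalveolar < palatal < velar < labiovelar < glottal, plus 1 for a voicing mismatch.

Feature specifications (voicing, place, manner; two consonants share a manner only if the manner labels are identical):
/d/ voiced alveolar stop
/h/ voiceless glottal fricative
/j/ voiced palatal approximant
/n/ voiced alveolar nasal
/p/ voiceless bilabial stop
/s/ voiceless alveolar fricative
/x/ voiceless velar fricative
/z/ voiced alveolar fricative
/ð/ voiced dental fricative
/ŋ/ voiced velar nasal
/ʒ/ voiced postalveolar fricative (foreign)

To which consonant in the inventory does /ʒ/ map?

z

/z/ is closest: same manner (fricative), place distance 1 (postalveolar→alveolar), same voicing; total 1. Next closest is /s/ at distance 2.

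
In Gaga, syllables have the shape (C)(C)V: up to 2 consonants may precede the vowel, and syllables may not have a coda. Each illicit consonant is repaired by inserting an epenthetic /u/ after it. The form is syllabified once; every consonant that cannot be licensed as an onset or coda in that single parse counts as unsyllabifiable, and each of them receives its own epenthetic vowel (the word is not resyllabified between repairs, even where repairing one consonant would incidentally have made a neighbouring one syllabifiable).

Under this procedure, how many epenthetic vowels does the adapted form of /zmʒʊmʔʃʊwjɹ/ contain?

5

The unsyllabifiable consonants are /z/, /m/, /w/, /j/, /ɹ/; each receives one epenthetic vowel.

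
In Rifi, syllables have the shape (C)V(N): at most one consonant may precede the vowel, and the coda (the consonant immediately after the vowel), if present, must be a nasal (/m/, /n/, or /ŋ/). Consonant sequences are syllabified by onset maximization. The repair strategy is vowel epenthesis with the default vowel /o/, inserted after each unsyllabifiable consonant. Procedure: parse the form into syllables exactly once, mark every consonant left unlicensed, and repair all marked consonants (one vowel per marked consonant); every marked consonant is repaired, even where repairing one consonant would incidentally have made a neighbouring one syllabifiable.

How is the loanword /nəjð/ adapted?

Under (C)V(N), the unsyllabifiable consonants are /j/, /ð/ (only a nasal (/m/, /n/, or /ŋ/) is licensed in coda position; onsets are limited to one consonant).
Epenthesis after each stranded consonant: /j/ → /jo/, /ð/ → /ðo/.

nəjoðo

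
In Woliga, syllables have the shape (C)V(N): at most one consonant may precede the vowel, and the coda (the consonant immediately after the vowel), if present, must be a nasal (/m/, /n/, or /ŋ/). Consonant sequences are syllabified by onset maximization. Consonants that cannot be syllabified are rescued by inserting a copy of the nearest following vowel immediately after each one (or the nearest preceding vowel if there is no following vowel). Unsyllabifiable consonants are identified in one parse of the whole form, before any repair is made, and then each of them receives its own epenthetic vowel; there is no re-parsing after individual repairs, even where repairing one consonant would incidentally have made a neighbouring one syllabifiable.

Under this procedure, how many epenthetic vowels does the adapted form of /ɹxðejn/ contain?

The unsyllabifiable consonants are /ɹ/, /x/, /j/, /n/; each receives one epenthetic vowel.

4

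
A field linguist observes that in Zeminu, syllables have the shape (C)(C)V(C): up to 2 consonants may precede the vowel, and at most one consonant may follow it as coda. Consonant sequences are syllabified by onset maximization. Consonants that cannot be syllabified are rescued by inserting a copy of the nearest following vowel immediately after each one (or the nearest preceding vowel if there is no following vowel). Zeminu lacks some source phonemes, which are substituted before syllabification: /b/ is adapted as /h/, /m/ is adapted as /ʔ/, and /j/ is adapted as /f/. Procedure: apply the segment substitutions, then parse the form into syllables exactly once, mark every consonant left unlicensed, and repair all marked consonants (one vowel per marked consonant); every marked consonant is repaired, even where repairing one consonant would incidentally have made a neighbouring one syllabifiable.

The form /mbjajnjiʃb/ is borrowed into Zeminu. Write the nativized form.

Substitution: /m/ → /ʔ/, /b/ → /h/, /j/ → /f/, giving /ʔhfafnfiʃh/.
The consonants /ʔ/, /h/ cannot be parsed into a legal (C)(C)V(C) syllable (at most one coda consonant is licensed; onsets may contain at most 2 consonants).
Epenthesis after each stranded consonant: /ʔ/ → /ʔa/, /h/ → /hi/.

ʔahfafnfiʃhi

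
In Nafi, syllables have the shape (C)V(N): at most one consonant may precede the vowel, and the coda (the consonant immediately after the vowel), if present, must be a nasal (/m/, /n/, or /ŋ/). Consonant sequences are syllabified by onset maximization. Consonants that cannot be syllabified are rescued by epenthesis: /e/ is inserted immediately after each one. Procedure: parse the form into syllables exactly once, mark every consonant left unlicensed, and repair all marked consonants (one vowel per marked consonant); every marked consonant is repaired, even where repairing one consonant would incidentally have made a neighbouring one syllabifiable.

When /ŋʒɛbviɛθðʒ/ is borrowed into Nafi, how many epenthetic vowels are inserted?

5

The unsyllabifiable consonants are /ŋ/, /b/, /θ/, /ð/, /ʒ/; each receives one epenthetic vowel.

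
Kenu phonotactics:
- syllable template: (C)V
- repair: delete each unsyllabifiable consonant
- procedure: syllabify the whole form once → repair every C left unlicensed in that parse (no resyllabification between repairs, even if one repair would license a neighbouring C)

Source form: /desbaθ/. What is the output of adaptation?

deba

Under (C)V, the unsyllabifiable consonants are /s/, /θ/ (no codas are permitted; onsets are limited to one consonant).
Each unlicensed consonant is deleted: /s/, /θ/.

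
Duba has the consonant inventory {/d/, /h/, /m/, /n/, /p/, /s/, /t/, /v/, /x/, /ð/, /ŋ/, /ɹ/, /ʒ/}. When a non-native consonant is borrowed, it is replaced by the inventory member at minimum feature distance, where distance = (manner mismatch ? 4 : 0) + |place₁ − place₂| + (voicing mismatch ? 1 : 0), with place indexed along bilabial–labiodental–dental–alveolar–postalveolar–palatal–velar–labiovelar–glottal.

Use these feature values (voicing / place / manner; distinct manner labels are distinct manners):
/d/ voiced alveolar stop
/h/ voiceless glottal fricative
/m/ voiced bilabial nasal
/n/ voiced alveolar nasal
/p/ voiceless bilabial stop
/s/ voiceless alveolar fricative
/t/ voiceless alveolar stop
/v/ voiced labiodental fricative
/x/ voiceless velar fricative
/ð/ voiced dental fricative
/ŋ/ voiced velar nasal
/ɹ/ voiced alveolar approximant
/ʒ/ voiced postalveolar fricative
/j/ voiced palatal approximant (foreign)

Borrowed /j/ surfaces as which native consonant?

/ɹ/ is closest: same manner (approximant), place distance 2 (palatal→alveolar), same voicing; total 2. Next closest is /ŋ/ at distance 5.

ɹ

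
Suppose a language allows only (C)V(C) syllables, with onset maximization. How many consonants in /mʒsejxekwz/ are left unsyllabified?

4

The consonants /m/, /ʒ/, /w/, /z/ cannot be parsed into a legal (C)V(C) syllable (at most one coda consonant is licensed; onsets are limited to one consonant).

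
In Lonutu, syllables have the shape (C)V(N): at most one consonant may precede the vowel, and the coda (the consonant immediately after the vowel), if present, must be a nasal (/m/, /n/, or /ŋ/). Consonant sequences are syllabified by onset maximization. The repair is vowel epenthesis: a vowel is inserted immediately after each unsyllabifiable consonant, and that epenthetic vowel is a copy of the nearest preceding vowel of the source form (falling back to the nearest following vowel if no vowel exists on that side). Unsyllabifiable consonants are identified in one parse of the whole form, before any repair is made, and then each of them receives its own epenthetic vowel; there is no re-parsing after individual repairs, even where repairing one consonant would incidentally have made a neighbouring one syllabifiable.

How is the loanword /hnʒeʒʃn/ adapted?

heneʒeʒeʃene

Syllabifying with onset maximization leaves /h/, /n/, /ʒ/, /ʃ/, /n/ stranded (only a nasal (/m/, /n/, or /ŋ/) is licensed in coda position; onsets are limited to one consonant).
Epenthesis after each stranded consonant: /h/ → /he/, /n/ → /ne/, /ʒ/ → /ʒe/, /ʃ/ → /ʃe/, /n/ → /ne/.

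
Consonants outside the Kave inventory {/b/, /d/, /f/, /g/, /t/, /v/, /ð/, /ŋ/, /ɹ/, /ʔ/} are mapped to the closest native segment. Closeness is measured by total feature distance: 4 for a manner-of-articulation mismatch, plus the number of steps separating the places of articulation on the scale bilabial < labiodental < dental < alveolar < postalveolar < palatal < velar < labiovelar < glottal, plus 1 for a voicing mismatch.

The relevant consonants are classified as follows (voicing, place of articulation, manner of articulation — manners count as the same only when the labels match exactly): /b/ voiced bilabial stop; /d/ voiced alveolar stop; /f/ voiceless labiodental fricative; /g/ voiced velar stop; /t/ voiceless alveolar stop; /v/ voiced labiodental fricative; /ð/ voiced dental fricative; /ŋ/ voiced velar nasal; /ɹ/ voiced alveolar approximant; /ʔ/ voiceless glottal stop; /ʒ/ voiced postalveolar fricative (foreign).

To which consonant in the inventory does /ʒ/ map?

ð

/ð/ is closest: same manner (fricative), place distance 2 (postalveolar→dental), same voicing; total 2. Next closest is /v/ at distance 3.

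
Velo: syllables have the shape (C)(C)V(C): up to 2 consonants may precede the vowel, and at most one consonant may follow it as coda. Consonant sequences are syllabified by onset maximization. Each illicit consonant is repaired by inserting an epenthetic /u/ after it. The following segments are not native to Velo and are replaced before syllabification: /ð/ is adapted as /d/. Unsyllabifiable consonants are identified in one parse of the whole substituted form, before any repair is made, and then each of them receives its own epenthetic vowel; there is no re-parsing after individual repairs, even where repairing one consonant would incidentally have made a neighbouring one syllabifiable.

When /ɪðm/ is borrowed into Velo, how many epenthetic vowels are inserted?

After substitution the input is /ɪdm/.
The unsyllabifiable consonants are /m/; each receives one epenthetic vowel.

1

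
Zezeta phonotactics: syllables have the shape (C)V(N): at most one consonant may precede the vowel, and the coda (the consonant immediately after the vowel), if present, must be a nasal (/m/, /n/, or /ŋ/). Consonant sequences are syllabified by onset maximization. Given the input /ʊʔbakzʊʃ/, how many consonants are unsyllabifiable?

3

Under (C)V(N), the unsyllabifiable consonants are /ʔ/, /k/, /ʃ/ (only a nasal (/m/, /n/, or /ŋ/) is licensed in coda position; onsets are limited to one consonant).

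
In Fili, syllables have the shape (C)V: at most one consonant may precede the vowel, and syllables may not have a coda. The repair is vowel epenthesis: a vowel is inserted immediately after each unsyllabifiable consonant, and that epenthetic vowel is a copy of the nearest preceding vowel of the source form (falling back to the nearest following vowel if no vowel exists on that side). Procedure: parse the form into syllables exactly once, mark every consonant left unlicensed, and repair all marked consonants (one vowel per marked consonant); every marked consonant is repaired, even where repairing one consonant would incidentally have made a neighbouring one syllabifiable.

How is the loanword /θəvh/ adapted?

θəvəhə

Under (C)V, the unsyllabifiable consonants are /v/, /h/ (no codas are permitted; onsets are limited to one consonant).
Each unlicensed consonant becomes the onset of a new syllable: /v/ → /və/, /h/ → /hə/.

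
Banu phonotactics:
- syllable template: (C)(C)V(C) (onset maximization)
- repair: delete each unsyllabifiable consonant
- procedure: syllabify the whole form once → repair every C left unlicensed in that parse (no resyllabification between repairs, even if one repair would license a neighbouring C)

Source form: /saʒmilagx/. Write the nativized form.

saʒmilag

Under (C)(C)V(C), the unsyllabifiable consonants are /x/ (at most one coda consonant is licensed; onsets may contain at most 2 consonants).
Each unlicensed consonant is deleted: /x/.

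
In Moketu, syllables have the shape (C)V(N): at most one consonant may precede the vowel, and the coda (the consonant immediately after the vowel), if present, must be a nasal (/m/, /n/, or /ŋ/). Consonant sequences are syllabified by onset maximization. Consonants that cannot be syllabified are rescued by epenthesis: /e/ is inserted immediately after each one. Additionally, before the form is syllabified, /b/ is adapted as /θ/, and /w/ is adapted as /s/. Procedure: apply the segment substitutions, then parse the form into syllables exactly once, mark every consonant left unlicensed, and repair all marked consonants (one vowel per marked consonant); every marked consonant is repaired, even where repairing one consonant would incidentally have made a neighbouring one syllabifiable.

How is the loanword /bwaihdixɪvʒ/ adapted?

Substitution: /b/ → /θ/, /w/ → /s/, giving /θsaihdixɪvʒ/.
Under (C)V(N), the unsyllabifiable consonants are /θ/, /h/, /v/, /ʒ/ (only a nasal (/m/, /n/, or /ŋ/) is licensed in coda position; onsets are limited to one consonant).
Epenthesis after each stranded consonant: /θ/ → /θe/, /h/ → /he/, /v/ → /ve/, /ʒ/ → /ʒe/.

θesaihedixɪveʒe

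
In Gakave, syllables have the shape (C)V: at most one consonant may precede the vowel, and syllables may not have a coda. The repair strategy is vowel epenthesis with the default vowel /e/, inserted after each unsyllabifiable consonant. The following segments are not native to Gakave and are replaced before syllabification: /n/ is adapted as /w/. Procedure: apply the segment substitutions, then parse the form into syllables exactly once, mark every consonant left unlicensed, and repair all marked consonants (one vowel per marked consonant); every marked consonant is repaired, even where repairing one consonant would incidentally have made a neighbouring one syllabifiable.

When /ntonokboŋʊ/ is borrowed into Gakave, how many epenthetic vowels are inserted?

After substitution the input is /wtowokboŋʊ/.
The unsyllabifiable consonants are /w/, /k/; each receives one epenthetic vowel.

2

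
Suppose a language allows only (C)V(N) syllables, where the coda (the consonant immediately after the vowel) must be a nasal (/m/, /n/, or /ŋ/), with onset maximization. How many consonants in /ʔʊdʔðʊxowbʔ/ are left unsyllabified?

5

Under (C)V(N), the unsyllabifiable consonants are /d/, /ʔ/, /w/, /b/, /ʔ/ (only a nasal (/m/, /n/, or /ŋ/) is licensed in coda position; onsets are limited to one consonant).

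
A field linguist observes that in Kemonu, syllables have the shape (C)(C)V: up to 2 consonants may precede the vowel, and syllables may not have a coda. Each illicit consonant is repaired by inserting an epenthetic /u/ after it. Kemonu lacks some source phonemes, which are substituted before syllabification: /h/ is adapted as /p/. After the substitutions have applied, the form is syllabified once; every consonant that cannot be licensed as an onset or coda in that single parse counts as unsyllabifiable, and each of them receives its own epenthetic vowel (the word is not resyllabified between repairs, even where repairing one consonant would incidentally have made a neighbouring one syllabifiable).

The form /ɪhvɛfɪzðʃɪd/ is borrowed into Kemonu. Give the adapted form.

Substitution: /h/ → /p/, giving /ɪpvɛfɪzðʃɪd/.
Under (C)(C)V, the unsyllabifiable consonants are /z/, /d/ (no codas are permitted; onsets may contain at most 2 consonants).
Each unlicensed consonant becomes the onset of a new syllable: /z/ → /zu/, /d/ → /du/.

ɪpvɛfɪzuðʃɪdu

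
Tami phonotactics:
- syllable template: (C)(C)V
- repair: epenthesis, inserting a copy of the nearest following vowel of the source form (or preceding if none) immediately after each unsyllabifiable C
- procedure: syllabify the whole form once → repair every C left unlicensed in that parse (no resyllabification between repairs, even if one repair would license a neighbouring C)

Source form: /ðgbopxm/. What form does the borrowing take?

The consonants /ð/, /p/, /x/, /m/ cannot be parsed into a legal (C)(C)V syllable (no codas are permitted; onsets may contain at most 2 consonants).
Each unlicensed consonant becomes the onset of a new syllable: /ð/ → /ðo/, /p/ → /po/, /x/ → /xo/, /m/ → /mo/.

ðogbopoxomo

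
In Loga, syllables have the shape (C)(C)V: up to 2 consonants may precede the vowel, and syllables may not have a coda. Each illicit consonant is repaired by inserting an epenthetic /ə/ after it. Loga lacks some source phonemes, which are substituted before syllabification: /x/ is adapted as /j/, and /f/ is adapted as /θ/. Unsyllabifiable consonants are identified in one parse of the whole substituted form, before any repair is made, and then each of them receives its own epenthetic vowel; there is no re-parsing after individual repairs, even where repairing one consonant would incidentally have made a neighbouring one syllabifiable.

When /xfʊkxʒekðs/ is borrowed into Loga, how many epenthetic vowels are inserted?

4

After substitution the input is /jθʊkjʒekðs/.
The unsyllabifiable consonants are /k/, /k/, /ð/, /s/; each receives one epenthetic vowel.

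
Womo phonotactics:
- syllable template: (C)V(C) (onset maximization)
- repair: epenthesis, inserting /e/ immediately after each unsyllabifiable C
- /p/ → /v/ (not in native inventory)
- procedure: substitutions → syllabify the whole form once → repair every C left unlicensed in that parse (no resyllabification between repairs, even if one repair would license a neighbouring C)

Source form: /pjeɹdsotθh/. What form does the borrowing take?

Substitution: /p/ → /v/, giving /vjeɹdsotθh/.
Under (C)V(C), the unsyllabifiable consonants are /v/, /d/, /θ/, /h/ (at most one coda consonant is licensed; onsets are limited to one consonant).
Epenthesis after each stranded consonant: /v/ → /ve/, /d/ → /de/, /θ/ → /θe/, /h/ → /he/.

vejeɹdesotθehe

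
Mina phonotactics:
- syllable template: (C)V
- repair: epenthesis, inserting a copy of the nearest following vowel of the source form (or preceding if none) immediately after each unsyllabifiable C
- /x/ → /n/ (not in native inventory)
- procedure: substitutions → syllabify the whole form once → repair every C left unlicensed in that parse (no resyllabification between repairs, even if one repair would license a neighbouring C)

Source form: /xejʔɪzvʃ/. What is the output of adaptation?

Substitution: /x/ → /n/, giving /nejʔɪzvʃ/.
Syllabifying with onset maximization leaves /j/, /z/, /v/, /ʃ/ stranded (no codas are permitted; onsets are limited to one consonant).
Inserting the epenthetic vowel yields /j/ → /jɪ/, /z/ → /zɪ/, /v/ → /vɪ/, /ʃ/ → /ʃɪ/.

nejɪʔɪzɪvɪʃɪ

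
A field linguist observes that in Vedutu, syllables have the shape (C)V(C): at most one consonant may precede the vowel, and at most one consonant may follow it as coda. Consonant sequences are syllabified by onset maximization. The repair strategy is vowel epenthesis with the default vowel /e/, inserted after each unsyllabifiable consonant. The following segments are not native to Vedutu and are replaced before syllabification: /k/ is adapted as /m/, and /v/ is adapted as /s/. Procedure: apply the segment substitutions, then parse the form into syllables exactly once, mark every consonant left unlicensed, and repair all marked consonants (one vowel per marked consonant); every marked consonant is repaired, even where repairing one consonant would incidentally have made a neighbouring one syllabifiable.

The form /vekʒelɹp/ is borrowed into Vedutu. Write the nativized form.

Substitution: /v/ → /s/, /k/ → /m/, giving /semʒelɹp/.
Under (C)V(C), the unsyllabifiable consonants are /ɹ/, /p/ (at most one coda consonant is licensed; onsets are limited to one consonant).
Inserting the epenthetic vowel yields /ɹ/ → /ɹe/, /p/ → /pe/.

semʒelɹepe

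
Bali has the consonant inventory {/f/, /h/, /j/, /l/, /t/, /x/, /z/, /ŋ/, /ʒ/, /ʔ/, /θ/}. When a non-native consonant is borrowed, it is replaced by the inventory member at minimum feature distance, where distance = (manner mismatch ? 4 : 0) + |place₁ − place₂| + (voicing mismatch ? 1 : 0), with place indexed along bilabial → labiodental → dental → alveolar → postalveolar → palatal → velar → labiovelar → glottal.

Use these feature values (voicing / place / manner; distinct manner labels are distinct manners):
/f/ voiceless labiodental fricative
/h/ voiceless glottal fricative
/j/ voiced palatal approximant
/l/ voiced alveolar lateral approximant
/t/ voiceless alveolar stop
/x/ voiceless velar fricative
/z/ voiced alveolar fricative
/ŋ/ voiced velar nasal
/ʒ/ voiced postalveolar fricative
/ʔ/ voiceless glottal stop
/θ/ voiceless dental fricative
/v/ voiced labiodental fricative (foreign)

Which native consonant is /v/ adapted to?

f

/f/ is closest: same manner (fricative), place distance 0 (labiodental→labiodental), voicing differs (+1); total 1. Next closest is /z/ at distance 2.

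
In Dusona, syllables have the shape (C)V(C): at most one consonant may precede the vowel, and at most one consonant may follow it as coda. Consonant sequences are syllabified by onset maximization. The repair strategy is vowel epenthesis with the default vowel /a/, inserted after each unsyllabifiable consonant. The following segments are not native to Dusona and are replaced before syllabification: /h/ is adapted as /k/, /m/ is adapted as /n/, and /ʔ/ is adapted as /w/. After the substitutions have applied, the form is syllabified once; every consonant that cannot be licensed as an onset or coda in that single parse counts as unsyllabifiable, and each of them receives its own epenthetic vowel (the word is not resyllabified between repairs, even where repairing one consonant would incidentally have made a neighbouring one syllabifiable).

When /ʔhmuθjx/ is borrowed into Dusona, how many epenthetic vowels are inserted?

4

After substitution the input is /wknuθjx/.
The unsyllabifiable consonants are /w/, /k/, /j/, /x/; each receives one epenthetic vowel.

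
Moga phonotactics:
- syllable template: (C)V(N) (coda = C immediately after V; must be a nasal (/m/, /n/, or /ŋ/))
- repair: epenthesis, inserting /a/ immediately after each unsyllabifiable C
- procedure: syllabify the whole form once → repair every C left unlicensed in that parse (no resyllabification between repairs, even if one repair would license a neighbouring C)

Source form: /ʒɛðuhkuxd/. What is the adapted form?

ʒɛðuhakuxada

Syllabifying with onset maximization leaves /h/, /x/, /d/ stranded (only a nasal (/m/, /n/, or /ŋ/) is licensed in coda position; onsets are limited to one consonant).
Epenthesis after each stranded consonant: /h/ → /ha/, /x/ → /xa/, /d/ → /da/.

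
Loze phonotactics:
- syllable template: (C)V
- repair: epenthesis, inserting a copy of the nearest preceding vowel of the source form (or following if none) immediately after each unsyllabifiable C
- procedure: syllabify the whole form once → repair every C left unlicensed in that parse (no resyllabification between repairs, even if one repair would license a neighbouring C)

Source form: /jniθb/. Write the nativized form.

Syllabifying with onset maximization leaves /j/, /θ/, /b/ stranded (no codas are permitted; onsets are limited to one consonant).
Each unlicensed consonant becomes the onset of a new syllable: /j/ → /ji/, /θ/ → /θi/, /b/ → /bi/.

jiniθibi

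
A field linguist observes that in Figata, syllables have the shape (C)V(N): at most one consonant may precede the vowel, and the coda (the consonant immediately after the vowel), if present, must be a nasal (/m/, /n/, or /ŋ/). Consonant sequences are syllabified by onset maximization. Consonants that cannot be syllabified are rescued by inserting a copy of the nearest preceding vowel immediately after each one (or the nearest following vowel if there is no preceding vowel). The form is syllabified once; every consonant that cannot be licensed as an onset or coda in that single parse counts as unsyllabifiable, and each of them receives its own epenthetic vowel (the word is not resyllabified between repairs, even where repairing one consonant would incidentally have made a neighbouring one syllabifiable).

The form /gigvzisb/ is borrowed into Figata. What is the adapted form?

gigivizisibi

Under (C)V(N), the unsyllabifiable consonants are /g/, /v/, /s/, /b/ (only a nasal (/m/, /n/, or /ŋ/) is licensed in coda position; onsets are limited to one consonant).
Inserting the epenthetic vowel yields /g/ → /gi/, /v/ → /vi/, /s/ → /si/, /b/ → /bi/.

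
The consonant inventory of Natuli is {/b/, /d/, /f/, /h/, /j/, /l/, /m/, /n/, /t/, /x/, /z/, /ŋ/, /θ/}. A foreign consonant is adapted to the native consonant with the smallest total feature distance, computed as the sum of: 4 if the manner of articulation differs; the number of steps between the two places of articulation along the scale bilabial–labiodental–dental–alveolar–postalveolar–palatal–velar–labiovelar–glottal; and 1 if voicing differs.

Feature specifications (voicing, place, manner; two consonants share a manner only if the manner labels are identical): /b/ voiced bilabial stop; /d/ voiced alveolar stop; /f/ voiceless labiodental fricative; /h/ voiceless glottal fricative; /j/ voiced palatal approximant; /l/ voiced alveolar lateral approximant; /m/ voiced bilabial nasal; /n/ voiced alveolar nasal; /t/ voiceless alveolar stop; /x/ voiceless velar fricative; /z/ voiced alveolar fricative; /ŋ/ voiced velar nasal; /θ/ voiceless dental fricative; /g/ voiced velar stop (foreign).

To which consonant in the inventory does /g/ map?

d

/d/ is closest: same manner (stop), place distance 3 (velar→alveolar), same voicing; total 3. Next closest is /t/ at distance 4.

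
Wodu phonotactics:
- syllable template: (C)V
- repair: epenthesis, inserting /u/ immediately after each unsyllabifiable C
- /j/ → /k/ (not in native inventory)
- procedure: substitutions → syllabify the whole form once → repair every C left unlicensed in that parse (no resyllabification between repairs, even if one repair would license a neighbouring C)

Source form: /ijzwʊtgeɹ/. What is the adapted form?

ikuzuwʊtugeɹu

Substitution: /j/ → /k/, giving /ikzwʊtgeɹ/.
Under (C)V, the unsyllabifiable consonants are /k/, /z/, /t/, /ɹ/ (no codas are permitted; onsets are limited to one consonant).
Epenthesis after each stranded consonant: /k/ → /ku/, /z/ → /zu/, /t/ → /tu/, /ɹ/ → /ɹu/.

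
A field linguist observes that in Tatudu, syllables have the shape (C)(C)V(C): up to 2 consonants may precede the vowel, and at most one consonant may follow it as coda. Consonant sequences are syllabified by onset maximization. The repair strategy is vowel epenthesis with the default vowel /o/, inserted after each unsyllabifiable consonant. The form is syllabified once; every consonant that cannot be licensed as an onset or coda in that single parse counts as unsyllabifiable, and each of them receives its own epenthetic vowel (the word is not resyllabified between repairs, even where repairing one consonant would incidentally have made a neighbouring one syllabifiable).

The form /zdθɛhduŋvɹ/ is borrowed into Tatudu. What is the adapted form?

zodθɛhduŋvoɹo

Under (C)(C)V(C), the unsyllabifiable consonants are /z/, /v/, /ɹ/ (at most one coda consonant is licensed; onsets may contain at most 2 consonants).
Epenthesis after each stranded consonant: /z/ → /zo/, /v/ → /vo/, /ɹ/ → /ɹo/.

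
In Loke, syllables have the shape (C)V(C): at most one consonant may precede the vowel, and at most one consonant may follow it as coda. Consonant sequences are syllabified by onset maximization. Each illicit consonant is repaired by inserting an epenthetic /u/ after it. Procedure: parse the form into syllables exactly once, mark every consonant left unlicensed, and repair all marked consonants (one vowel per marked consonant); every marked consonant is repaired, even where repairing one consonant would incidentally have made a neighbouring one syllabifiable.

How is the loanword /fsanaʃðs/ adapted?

fusanaʃðusu

The consonants /f/, /ð/, /s/ cannot be parsed into a legal (C)V(C) syllable (at most one coda consonant is licensed; onsets are limited to one consonant).
Inserting the epenthetic vowel yields /f/ → /fu/, /ð/ → /ðu/, /s/ → /su/.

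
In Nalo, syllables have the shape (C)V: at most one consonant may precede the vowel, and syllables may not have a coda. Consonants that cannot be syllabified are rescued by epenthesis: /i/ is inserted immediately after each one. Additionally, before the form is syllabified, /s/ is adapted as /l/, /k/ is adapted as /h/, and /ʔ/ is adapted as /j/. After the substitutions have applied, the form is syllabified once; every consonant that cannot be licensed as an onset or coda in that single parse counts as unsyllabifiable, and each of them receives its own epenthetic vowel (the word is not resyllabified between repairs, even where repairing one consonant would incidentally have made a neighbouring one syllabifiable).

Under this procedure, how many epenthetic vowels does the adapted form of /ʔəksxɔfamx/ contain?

After substitution the input is /jəhlxɔfamx/.
The unsyllabifiable consonants are /h/, /l/, /m/, /x/; each receives one epenthetic vowel.

4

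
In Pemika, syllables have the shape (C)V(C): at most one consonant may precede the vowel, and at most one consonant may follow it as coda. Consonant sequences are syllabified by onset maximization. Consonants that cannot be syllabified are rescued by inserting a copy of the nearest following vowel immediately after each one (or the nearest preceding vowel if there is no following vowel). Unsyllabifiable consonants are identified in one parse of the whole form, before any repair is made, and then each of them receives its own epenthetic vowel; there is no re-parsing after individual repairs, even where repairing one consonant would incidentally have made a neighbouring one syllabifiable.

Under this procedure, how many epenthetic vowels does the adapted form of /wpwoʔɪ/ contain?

The unsyllabifiable consonants are /w/, /p/; each receives one epenthetic vowel.

2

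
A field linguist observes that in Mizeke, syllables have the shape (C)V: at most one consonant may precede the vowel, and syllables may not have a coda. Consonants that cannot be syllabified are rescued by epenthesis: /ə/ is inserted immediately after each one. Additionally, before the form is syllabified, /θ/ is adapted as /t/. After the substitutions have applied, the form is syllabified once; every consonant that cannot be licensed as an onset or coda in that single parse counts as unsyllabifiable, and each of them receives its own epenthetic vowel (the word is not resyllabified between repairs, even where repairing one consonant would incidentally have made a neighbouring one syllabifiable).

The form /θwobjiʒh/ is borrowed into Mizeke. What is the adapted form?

təwobəjiʒəhə

Substitution: /θ/ → /t/, giving /twobjiʒh/.
Under (C)V, the unsyllabifiable consonants are /t/, /b/, /ʒ/, /h/ (no codas are permitted; onsets are limited to one consonant).
Epenthesis after each stranded consonant: /t/ → /tə/, /b/ → /bə/, /ʒ/ → /ʒə/, /h/ → /hə/.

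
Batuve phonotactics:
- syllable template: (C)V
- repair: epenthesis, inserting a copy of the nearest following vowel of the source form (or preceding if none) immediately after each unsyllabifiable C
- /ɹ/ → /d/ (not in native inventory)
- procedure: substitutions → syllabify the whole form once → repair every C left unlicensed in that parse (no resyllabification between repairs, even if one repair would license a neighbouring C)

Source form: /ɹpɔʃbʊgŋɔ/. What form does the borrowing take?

Substitution: /ɹ/ → /d/, giving /dpɔʃbʊgŋɔ/.
Syllabifying with onset maximization leaves /d/, /ʃ/, /g/ stranded (no codas are permitted; onsets are limited to one consonant).
Each unlicensed consonant becomes the onset of a new syllable: /d/ → /dɔ/, /ʃ/ → /ʃʊ/, /g/ → /gɔ/.

dɔpɔʃʊbʊgɔŋɔ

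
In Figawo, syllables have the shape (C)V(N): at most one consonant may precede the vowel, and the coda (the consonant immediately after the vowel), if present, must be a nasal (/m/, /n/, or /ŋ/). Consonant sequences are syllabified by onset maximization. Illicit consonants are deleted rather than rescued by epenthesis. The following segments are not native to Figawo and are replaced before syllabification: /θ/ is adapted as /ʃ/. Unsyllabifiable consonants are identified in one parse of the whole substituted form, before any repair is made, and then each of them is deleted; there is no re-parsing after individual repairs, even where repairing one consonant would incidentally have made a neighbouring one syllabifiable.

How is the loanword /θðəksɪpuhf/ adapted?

ðəsɪpu

Substitution: /θ/ → /ʃ/, giving /ʃðəksɪpuhf/.
Syllabifying with onset maximization leaves /ʃ/, /k/, /h/, /f/ stranded (only a nasal (/m/, /n/, or /ŋ/) is licensed in coda position; onsets are limited to one consonant).
Deletion applies to /ʃ/, /k/, /h/, /f/.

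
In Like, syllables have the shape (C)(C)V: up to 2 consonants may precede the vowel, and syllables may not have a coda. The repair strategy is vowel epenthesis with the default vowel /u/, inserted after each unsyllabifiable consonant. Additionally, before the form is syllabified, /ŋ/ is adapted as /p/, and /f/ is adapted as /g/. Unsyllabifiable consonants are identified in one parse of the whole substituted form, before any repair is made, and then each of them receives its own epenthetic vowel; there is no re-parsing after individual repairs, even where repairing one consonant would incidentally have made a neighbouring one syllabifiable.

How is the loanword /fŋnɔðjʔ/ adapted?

Substitution: /f/ → /g/, /ŋ/ → /p/, giving /gpnɔðjʔ/.
Under (C)(C)V, the unsyllabifiable consonants are /g/, /ð/, /j/, /ʔ/ (no codas are permitted; onsets may contain at most 2 consonants).
Each unlicensed consonant becomes the onset of a new syllable: /g/ → /gu/, /ð/ → /ðu/, /j/ → /ju/, /ʔ/ → /ʔu/.

gupnɔðujuʔu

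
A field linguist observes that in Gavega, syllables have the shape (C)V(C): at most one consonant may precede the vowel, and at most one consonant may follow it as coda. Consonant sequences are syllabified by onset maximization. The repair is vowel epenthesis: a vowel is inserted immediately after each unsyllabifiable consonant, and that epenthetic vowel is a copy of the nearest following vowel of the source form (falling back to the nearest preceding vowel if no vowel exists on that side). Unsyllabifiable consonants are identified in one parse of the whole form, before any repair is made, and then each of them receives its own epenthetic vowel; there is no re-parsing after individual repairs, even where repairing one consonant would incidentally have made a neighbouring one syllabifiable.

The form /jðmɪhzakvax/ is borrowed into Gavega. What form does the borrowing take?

Syllabifying with onset maximization leaves /j/, /ð/ stranded (at most one coda consonant is licensed; onsets are limited to one consonant).
Epenthesis after each stranded consonant: /j/ → /jɪ/, /ð/ → /ðɪ/.

jɪðɪmɪhzakvax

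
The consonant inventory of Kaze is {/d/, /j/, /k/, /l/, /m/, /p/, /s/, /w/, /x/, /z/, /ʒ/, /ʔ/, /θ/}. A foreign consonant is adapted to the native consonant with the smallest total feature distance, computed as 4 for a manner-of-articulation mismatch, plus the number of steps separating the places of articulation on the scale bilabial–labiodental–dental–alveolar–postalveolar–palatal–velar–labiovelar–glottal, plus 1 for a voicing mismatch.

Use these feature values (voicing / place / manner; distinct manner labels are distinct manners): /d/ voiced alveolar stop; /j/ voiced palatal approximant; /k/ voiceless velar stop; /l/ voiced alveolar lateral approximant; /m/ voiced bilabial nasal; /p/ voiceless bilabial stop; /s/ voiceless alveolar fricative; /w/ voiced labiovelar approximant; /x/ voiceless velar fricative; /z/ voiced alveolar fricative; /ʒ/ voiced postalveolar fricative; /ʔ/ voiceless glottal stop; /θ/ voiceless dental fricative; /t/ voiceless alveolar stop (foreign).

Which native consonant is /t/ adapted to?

d

/d/ is closest: same manner (stop), place distance 0 (alveolar→alveolar), voicing differs (+1); total 1. Next closest is /k/ at distance 3.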